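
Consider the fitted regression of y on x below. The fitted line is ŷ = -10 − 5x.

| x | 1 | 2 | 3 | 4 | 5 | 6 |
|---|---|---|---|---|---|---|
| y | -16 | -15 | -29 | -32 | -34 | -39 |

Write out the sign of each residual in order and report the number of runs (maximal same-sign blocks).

4 runs

x=1: ŷ = -10 − 5·1 = -15; e = -16 − (-15) = -1
x=2: ŷ = -10 − 5·2 = -20; e = -15 − (-20) = 5
x=3: ŷ = -10 − 5·3 = -25; e = -29 − (-25) = -4
x=4: ŷ = -10 − 5·4 = -30; e = -32 − (-30) = -2
x=5: ŷ = -10 − 5·5 = -35; e = -34 − (-35) = 1
x=6: ŷ = -10 − 5·6 = -40; e = -39 − (-40) = 1
Signs: − + − − + +
Runs: −×1, +×1, −×2, +×2 → 4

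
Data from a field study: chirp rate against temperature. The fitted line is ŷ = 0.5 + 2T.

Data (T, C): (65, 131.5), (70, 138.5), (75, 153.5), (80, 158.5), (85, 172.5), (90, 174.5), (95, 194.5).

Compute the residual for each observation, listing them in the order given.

T=65: ŷ = 0.5 + 2·65 = 130.5; r = 131.5 − 130.5 = 1
T=70: ŷ = 0.5 + 2·70 = 140.5; r = 138.5 − 140.5 = -2
T=75: ŷ = 0.5 + 2·75 = 150.5; r = 153.5 − 150.5 = 3
T=80: ŷ = 0.5 + 2·80 = 160.5; r = 158.5 − 160.5 = -2
T=85: ŷ = 0.5 + 2·85 = 170.5; r = 172.5 − 170.5 = 2
T=90: ŷ = 0.5 + 2·90 = 180.5; r = 174.5 − 180.5 = -6
T=95: ŷ = 0.5 + 2·95 = 190.5; r = 194.5 − 190.5 = 4

1, -2, 3, -2, 2, -6, 4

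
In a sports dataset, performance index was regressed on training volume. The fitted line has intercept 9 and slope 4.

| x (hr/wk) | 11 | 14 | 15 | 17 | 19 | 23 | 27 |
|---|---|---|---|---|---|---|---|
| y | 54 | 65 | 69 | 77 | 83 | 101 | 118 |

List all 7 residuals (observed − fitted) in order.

x=11: ŷ = 9 + 4·11 = 53; r = 54 − 53 = 1
x=14: ŷ = 9 + 4·14 = 65; r = 65 − 65 = 0
x=15: ŷ = 9 + 4·15 = 69; r = 69 − 69 = 0
x=17: ŷ = 9 + 4·17 = 77; r = 77 − 77 = 0
x=19: ŷ = 9 + 4·19 = 85; r = 83 − 85 = -2
x=23: ŷ = 9 + 4·23 = 101; r = 101 − 101 = 0
x=27: ŷ = 9 + 4·27 = 117; r = 118 − 117 = 1

1, 0, 0, 0, -2, 0, 1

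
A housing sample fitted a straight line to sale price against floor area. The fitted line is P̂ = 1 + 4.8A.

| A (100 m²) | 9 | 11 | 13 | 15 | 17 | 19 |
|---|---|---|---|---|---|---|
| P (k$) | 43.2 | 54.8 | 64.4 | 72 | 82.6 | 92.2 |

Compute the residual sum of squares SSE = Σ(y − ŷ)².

A=9: P̂ = 1 + 4.8·9 = 44.2; e = 43.2 − 44.2 = -1
A=11: P̂ = 1 + 4.8·11 = 53.8; e = 54.8 − 53.8 = 1
A=13: P̂ = 1 + 4.8·13 = 63.4; e = 64.4 − 63.4 = 1
A=15: P̂ = 1 + 4.8·15 = 73; e = 72 − 73 = -1
A=17: P̂ = 1 + 4.8·17 = 82.6; e = 82.6 − 82.6 = 0
A=19: P̂ = 1 + 4.8·19 = 92.2; e = 92.2 − 92.2 = 0
SSE = 1 + 1 + 1 + 1 + 0 + 0 = 4

SSE = 4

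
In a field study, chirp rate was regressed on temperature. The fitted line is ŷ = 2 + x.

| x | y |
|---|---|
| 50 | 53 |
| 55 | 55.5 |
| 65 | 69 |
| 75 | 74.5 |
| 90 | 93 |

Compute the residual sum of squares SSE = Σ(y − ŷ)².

x=50: ŷ = 2 + 50 = 52; e = 53 − 52 = 1
x=55: ŷ = 2 + 55 = 57; e = 55.5 − 57 = -1.5
x=65: ŷ = 2 + 65 = 67; e = 69 − 67 = 2
x=75: ŷ = 2 + 75 = 77; e = 74.5 − 77 = -2.5
x=90: ŷ = 2 + 90 = 92; e = 93 − 92 = 1
SSE = 1 + 2.25 + 4 + 6.25 + 1 = 14.5

SSE = 14.5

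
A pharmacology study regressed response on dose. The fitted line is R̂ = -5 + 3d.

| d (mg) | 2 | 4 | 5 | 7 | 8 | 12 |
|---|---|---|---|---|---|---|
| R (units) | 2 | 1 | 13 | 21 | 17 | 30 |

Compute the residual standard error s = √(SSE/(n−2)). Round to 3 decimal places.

s = 4.359

d=2: R̂ = -5 + 3·2 = 1; e = 2 − 1 = 1
d=4: R̂ = -5 + 3·4 = 7; e = 1 − 7 = -6
d=5: R̂ = -5 + 3·5 = 10; e = 13 − 10 = 3
d=7: R̂ = -5 + 3·7 = 16; e = 21 − 16 = 5
d=8: R̂ = -5 + 3·8 = 19; e = 17 − 19 = -2
d=12: R̂ = -5 + 3·12 = 31; e = 30 − 31 = -1
SSE = 1 + 36 + 9 + 25 + 4 + 1 = 76
s = √(76/4) = √19 ≈ 4.359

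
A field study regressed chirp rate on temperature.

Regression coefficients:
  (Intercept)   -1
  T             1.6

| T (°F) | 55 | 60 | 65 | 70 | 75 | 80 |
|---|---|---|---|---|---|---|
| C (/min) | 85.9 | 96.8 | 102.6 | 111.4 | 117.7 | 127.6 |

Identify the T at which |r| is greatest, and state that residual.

T=55: ŷ = -1 + 1.6·55 = 87; r = 85.9 − 87 = -1.1
T=60: ŷ = -1 + 1.6·60 = 95; r = 96.8 − 95 = 1.8
T=65: ŷ = -1 + 1.6·65 = 103; r = 102.6 − 103 = -0.4
T=70: ŷ = -1 + 1.6·70 = 111; r = 111.4 − 111 = 0.4
T=75: ŷ = -1 + 1.6·75 = 119; r = 117.7 − 119 = -1.3
T=80: ŷ = -1 + 1.6·80 = 127; r = 127.6 − 127 = 0.6
Largest |r| is 1.8 at T = 60, residual 1.8.

T = 60, r = 1.8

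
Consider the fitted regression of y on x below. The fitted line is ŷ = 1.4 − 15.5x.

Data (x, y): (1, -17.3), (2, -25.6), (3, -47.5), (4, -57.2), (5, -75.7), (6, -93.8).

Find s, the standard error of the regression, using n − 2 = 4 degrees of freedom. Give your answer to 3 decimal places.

x=1: ŷ = 1.4 − 15.5·1 = -14.1; r = -17.3 − (-14.1) = -3.2
x=2: ŷ = 1.4 − 15.5·2 = -29.6; r = -25.6 − (-29.6) = 4
x=3: ŷ = 1.4 − 15.5·3 = -45.1; r = -47.5 − (-45.1) = -2.4
x=4: ŷ = 1.4 − 15.5·4 = -60.6; r = -57.2 − (-60.6) = 3.4
x=5: ŷ = 1.4 − 15.5·5 = -76.1; r = -75.7 − (-76.1) = 0.4
x=6: ŷ = 1.4 − 15.5·6 = -91.6; r = -93.8 − (-91.6) = -2.2
SSE = 10.24 + 16 + 5.76 + 11.56 + 0.16 + 4.84 = 48.56
s = √(48.56/4) = √12.14 ≈ 3.484

s = 3.484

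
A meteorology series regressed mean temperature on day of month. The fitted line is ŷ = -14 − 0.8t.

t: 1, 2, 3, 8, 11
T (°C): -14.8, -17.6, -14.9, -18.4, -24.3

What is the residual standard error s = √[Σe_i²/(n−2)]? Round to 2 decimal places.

s = 2.04

t=1: ŷ = -14 − 0.8·1 = -14.8; e = -14.8 − (-14.8) = 0
t=2: ŷ = -14 − 0.8·2 = -15.6; e = -17.6 − (-15.6) = -2
t=3: ŷ = -14 − 0.8·3 = -16.4; e = -14.9 − (-16.4) = 1.5
t=8: ŷ = -14 − 0.8·8 = -20.4; e = -18.4 − (-20.4) = 2
t=11: ŷ = -14 − 0.8·11 = -22.8; e = -24.3 − (-22.8) = -1.5
SSE = 0 + 4 + 2.25 + 4 + 2.25 = 12.5
s = √(12.5/3) = √4.16667 ≈ 2.04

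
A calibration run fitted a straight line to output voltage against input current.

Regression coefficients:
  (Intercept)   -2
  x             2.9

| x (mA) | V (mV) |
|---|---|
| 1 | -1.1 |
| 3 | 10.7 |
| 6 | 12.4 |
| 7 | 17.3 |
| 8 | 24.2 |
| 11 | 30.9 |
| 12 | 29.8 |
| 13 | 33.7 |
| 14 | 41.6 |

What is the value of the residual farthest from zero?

x=1: ŷ = -2 + 2.9·1 = 0.9; r = -1.1 − 0.9 = -2
x=3: ŷ = -2 + 2.9·3 = 6.7; r = 10.7 − 6.7 = 4
x=6: ŷ = -2 + 2.9·6 = 15.4; r = 12.4 − 15.4 = -3
x=7: ŷ = -2 + 2.9·7 = 18.3; r = 17.3 − 18.3 = -1
x=8: ŷ = -2 + 2.9·8 = 21.2; r = 24.2 − 21.2 = 3
x=11: ŷ = -2 + 2.9·11 = 29.9; r = 30.9 − 29.9 = 1
x=12: ŷ = -2 + 2.9·12 = 32.8; r = 29.8 − 32.8 = -3
x=13: ŷ = -2 + 2.9·13 = 35.7; r = 33.7 − 35.7 = -2
x=14: ŷ = -2 + 2.9·14 = 38.6; r = 41.6 − 38.6 = 3
Largest |r| is 4 at x = 3, residual 4.

r = 4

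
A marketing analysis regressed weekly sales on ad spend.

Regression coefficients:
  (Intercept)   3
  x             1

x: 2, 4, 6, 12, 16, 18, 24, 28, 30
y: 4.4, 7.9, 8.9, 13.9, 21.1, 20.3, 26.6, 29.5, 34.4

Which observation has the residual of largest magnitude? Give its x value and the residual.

x = 16, e = 2.1

x=2: ŷ = 3 + 2 = 5; e = 4.4 − 5 = -0.6
x=4: ŷ = 3 + 4 = 7; e = 7.9 − 7 = 0.9
x=6: ŷ = 3 + 6 = 9; e = 8.9 − 9 = -0.1
x=12: ŷ = 3 + 12 = 15; e = 13.9 − 15 = -1.1
x=16: ŷ = 3 + 16 = 19; e = 21.1 − 19 = 2.1
x=18: ŷ = 3 + 18 = 21; e = 20.3 − 21 = -0.7
x=24: ŷ = 3 + 24 = 27; e = 26.6 − 27 = -0.4
x=28: ŷ = 3 + 28 = 31; e = 29.5 − 31 = -1.5
x=30: ŷ = 3 + 30 = 33; e = 34.4 − 33 = 1.4
Largest |e| is 2.1 at x = 16, residual 2.1.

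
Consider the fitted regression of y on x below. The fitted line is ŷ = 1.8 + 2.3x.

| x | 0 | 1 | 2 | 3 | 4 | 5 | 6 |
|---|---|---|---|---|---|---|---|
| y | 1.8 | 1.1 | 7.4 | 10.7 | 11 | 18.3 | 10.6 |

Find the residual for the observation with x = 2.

e = 1

ŷ = 1.8 + 2.3·2 = 6.4
e = 7.4 − 6.4 = 1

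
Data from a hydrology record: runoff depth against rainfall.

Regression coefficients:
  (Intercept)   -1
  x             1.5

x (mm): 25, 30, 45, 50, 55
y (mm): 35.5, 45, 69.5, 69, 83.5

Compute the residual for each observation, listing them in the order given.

x=25: ŷ = -1 + 1.5·25 = 36.5; e = 35.5 − 36.5 = -1
x=30: ŷ = -1 + 1.5·30 = 44; e = 45 − 44 = 1
x=45: ŷ = -1 + 1.5·45 = 66.5; e = 69.5 − 66.5 = 3
x=50: ŷ = -1 + 1.5·50 = 74; e = 69 − 74 = -5
x=55: ŷ = -1 + 1.5·55 = 81.5; e = 83.5 − 81.5 = 2

-1, 1, 3, -5, 2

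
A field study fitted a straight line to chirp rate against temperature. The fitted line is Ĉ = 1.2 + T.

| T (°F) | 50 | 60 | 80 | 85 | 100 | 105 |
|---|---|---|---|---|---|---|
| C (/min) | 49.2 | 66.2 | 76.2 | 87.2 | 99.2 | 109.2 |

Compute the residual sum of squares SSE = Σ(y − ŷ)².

T=50: Ĉ = 1.2 + 50 = 51.2; e = 49.2 − 51.2 = -2
T=60: Ĉ = 1.2 + 60 = 61.2; e = 66.2 − 61.2 = 5
T=80: Ĉ = 1.2 + 80 = 81.2; e = 76.2 − 81.2 = -5
T=85: Ĉ = 1.2 + 85 = 86.2; e = 87.2 − 86.2 = 1
T=100: Ĉ = 1.2 + 100 = 101.2; e = 99.2 − 101.2 = -2
T=105: Ĉ = 1.2 + 105 = 106.2; e = 109.2 − 106.2 = 3
SSE = 4 + 25 + 25 + 1 + 4 + 9 = 68

SSE = 68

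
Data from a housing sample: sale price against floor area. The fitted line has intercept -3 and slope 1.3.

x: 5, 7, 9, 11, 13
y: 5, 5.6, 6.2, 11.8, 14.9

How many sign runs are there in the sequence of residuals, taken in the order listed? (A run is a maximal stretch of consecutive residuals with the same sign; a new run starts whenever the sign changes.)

3 runs

x=5: ŷ = -3 + 1.3·5 = 3.5; e = 5 − 3.5 = 1.5
x=7: ŷ = -3 + 1.3·7 = 6.1; e = 5.6 − 6.1 = -0.5
x=9: ŷ = -3 + 1.3·9 = 8.7; e = 6.2 − 8.7 = -2.5
x=11: ŷ = -3 + 1.3·11 = 11.3; e = 11.8 − 11.3 = 0.5
x=13: ŷ = -3 + 1.3·13 = 13.9; e = 14.9 − 13.9 = 1
Signs: + − − + +
Runs: +×1, −×2, +×2 → 3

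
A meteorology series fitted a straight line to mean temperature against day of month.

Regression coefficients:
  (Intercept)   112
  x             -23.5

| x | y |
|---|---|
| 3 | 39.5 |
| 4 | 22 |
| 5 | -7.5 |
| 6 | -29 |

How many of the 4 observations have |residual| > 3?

x=3: ŷ = 112 − 23.5·3 = 41.5; e = 39.5 − 41.5 = -2
x=4: ŷ = 112 − 23.5·4 = 18; e = 22 − 18 = 4
x=5: ŷ = 112 − 23.5·5 = -5.5; e = -7.5 − (-5.5) = -2
x=6: ŷ = 112 − 23.5·6 = -29; e = -29 − (-29) = 0
|e| > 3: x=4 (|e|=4) → 1

1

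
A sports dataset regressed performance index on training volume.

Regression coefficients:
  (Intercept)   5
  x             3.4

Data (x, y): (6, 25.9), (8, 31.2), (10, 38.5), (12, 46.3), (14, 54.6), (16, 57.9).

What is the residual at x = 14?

r = 2

ŷ = 5 + 3.4·14 = 52.6
r = 54.6 − 52.6 = 2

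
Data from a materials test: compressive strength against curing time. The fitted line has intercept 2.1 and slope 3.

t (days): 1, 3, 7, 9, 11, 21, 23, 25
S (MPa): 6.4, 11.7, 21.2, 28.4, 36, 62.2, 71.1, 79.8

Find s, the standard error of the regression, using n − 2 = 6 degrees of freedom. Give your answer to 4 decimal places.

s = 1.9434

t=1: ŷ = 2.1 + 3·1 = 5.1; e = 6.4 − 5.1 = 1.3
t=3: ŷ = 2.1 + 3·3 = 11.1; e = 11.7 − 11.1 = 0.6
t=7: ŷ = 2.1 + 3·7 = 23.1; e = 21.2 − 23.1 = -1.9
t=9: ŷ = 2.1 + 3·9 = 29.1; e = 28.4 − 29.1 = -0.7
t=11: ŷ = 2.1 + 3·11 = 35.1; e = 36 − 35.1 = 0.9
t=21: ŷ = 2.1 + 3·21 = 65.1; e = 62.2 − 65.1 = -2.9
t=23: ŷ = 2.1 + 3·23 = 71.1; e = 71.1 − 71.1 = 0
t=25: ŷ = 2.1 + 3·25 = 77.1; e = 79.8 − 77.1 = 2.7
SSE = 1.69 + 0.36 + 3.61 + 0.49 + 0.81 + 8.41 + 0 + 7.29 = 22.66
s = √(22.66/6) = √3.77667 ≈ 1.9434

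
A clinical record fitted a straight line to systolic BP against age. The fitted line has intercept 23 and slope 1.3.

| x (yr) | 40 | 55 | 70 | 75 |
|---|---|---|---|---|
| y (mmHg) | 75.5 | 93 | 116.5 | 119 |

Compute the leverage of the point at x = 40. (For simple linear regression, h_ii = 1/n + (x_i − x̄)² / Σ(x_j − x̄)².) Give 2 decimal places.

x̄ = (40 + 55 + 70 + 75)/4 = 60
Σ(x − x̄)² = 400 + 25 + 100 + 225 = 750
h = 1/4 + (-20)²/750 = 0.25 + 0.533333 = 0.78

h = 0.78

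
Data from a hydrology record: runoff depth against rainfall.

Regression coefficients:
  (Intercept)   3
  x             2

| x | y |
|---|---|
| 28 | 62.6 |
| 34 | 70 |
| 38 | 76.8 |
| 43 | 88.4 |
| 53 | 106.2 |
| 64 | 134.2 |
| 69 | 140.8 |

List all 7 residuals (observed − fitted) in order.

x=28: ŷ = 3 + 2·28 = 59; r = 62.6 − 59 = 3.6
x=34: ŷ = 3 + 2·34 = 71; r = 70 − 71 = -1
x=38: ŷ = 3 + 2·38 = 79; r = 76.8 − 79 = -2.2
x=43: ŷ = 3 + 2·43 = 89; r = 88.4 − 89 = -0.6
x=53: ŷ = 3 + 2·53 = 109; r = 106.2 − 109 = -2.8
x=64: ŷ = 3 + 2·64 = 131; r = 134.2 − 131 = 3.2
x=69: ŷ = 3 + 2·69 = 141; r = 140.8 − 141 = -0.2

3.6, -1, -2.2, -0.6, -2.8, 3.2, -0.2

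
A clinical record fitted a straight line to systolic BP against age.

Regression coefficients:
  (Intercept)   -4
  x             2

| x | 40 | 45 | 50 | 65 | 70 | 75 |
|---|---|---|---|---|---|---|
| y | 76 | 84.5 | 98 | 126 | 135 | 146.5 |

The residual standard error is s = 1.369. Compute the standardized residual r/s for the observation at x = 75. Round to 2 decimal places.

0.37

ŷ = -4 + 2·75 = 146
r = 146.5 − 146 = 0.5
r/s = 0.5 / 1.369 = 0.37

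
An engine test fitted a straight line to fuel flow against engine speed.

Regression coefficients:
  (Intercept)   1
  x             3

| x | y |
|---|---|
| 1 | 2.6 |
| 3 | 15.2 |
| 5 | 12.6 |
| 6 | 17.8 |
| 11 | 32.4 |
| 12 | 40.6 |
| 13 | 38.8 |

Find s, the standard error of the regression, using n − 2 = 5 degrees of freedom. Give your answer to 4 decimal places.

s = 3.4339

x=1: ŷ = 1 + 3·1 = 4; e = 2.6 − 4 = -1.4
x=3: ŷ = 1 + 3·3 = 10; e = 15.2 − 10 = 5.2
x=5: ŷ = 1 + 3·5 = 16; e = 12.6 − 16 = -3.4
x=6: ŷ = 1 + 3·6 = 19; e = 17.8 − 19 = -1.2
x=11: ŷ = 1 + 3·11 = 34; e = 32.4 − 34 = -1.6
x=12: ŷ = 1 + 3·12 = 37; e = 40.6 − 37 = 3.6
x=13: ŷ = 1 + 3·13 = 40; e = 38.8 − 40 = -1.2
SSE = 1.96 + 27.04 + 11.56 + 1.44 + 2.56 + 12.96 + 1.44 = 58.96
s = √(58.96/5) = √11.792 ≈ 3.4339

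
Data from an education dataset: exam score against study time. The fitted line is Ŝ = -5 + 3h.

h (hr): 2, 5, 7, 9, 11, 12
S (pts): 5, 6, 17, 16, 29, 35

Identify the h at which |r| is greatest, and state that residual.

h = 9, r = -6

h=2: Ŝ = -5 + 3·2 = 1; r = 5 − 1 = 4
h=5: Ŝ = -5 + 3·5 = 10; r = 6 − 10 = -4
h=7: Ŝ = -5 + 3·7 = 16; r = 17 − 16 = 1
h=9: Ŝ = -5 + 3·9 = 22; r = 16 − 22 = -6
h=11: Ŝ = -5 + 3·11 = 28; r = 29 − 28 = 1
h=12: Ŝ = -5 + 3·12 = 31; r = 35 − 31 = 4
Largest |r| is 6 at h = 9, residual -6.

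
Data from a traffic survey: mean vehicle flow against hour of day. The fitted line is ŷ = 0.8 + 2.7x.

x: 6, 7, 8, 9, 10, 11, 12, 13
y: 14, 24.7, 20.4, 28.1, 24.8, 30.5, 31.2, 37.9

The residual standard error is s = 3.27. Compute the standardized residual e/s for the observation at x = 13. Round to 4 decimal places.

ŷ = 0.8 + 2.7·13 = 35.9
e = 37.9 − 35.9 = 2
e/s = 2 / 3.27 = 0.6116

0.6116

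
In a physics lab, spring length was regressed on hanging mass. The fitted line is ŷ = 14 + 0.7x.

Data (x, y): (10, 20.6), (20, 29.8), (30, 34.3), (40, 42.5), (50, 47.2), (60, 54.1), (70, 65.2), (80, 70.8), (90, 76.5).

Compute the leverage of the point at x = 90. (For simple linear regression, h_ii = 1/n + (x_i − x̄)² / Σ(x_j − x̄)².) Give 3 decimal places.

x̄ = (10 + 20 + 30 + 40 + 50 + 60 + 70 + 80 + 90)/9 = 50
Σ(x − x̄)² = 1600 + 900 + 400 + 100 + 0 + 100 + 400 + 900 + 1600 = 6000
h = 1/9 + (40)²/6000 = 0.111111 + 0.266667 = 0.378

h = 0.378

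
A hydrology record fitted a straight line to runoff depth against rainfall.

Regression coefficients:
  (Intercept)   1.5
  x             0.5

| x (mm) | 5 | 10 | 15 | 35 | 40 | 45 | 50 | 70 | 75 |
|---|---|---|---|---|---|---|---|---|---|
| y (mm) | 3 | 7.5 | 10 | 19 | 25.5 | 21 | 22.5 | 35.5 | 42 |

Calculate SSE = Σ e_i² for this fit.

x=5: ŷ = 1.5 + 0.5·5 = 4; e = 3 − 4 = -1
x=10: ŷ = 1.5 + 0.5·10 = 6.5; e = 7.5 − 6.5 = 1
x=15: ŷ = 1.5 + 0.5·15 = 9; e = 10 − 9 = 1
x=35: ŷ = 1.5 + 0.5·35 = 19; e = 19 − 19 = 0
x=40: ŷ = 1.5 + 0.5·40 = 21.5; e = 25.5 − 21.5 = 4
x=45: ŷ = 1.5 + 0.5·45 = 24; e = 21 − 24 = -3
x=50: ŷ = 1.5 + 0.5·50 = 26.5; e = 22.5 − 26.5 = -4
x=70: ŷ = 1.5 + 0.5·70 = 36.5; e = 35.5 − 36.5 = -1
x=75: ŷ = 1.5 + 0.5·75 = 39; e = 42 − 39 = 3
SSE = 1 + 1 + 1 + 0 + 16 + 9 + 16 + 1 + 9 = 54

SSE = 54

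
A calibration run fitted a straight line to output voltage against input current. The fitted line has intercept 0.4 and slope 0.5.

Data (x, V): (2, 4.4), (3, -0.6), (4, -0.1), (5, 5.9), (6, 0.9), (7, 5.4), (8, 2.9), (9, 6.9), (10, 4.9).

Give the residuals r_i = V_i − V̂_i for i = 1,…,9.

x=2: V̂ = 0.4 + 0.5·2 = 1.4; r = 4.4 − 1.4 = 3
x=3: V̂ = 0.4 + 0.5·3 = 1.9; r = -0.6 − 1.9 = -2.5
x=4: V̂ = 0.4 + 0.5·4 = 2.4; r = -0.1 − 2.4 = -2.5
x=5: V̂ = 0.4 + 0.5·5 = 2.9; r = 5.9 − 2.9 = 3
x=6: V̂ = 0.4 + 0.5·6 = 3.4; r = 0.9 − 3.4 = -2.5
x=7: V̂ = 0.4 + 0.5·7 = 3.9; r = 5.4 − 3.9 = 1.5
x=8: V̂ = 0.4 + 0.5·8 = 4.4; r = 2.9 − 4.4 = -1.5
x=9: V̂ = 0.4 + 0.5·9 = 4.9; r = 6.9 − 4.9 = 2
x=10: V̂ = 0.4 + 0.5·10 = 5.4; r = 4.9 − 5.4 = -0.5

3, -2.5, -2.5, 3, -2.5, 1.5, -1.5, 2, -0.5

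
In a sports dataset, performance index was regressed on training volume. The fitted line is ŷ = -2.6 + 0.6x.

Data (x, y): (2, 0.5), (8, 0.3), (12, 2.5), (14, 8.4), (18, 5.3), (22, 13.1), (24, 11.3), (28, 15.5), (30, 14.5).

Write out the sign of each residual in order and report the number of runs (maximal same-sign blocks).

x=2: ŷ = -2.6 + 0.6·2 = -1.4; r = 0.5 − (-1.4) = 1.9
x=8: ŷ = -2.6 + 0.6·8 = 2.2; r = 0.3 − 2.2 = -1.9
x=12: ŷ = -2.6 + 0.6·12 = 4.6; r = 2.5 − 4.6 = -2.1
x=14: ŷ = -2.6 + 0.6·14 = 5.8; r = 8.4 − 5.8 = 2.6
x=18: ŷ = -2.6 + 0.6·18 = 8.2; r = 5.3 − 8.2 = -2.9
x=22: ŷ = -2.6 + 0.6·22 = 10.6; r = 13.1 − 10.6 = 2.5
x=24: ŷ = -2.6 + 0.6·24 = 11.8; r = 11.3 − 11.8 = -0.5
x=28: ŷ = -2.6 + 0.6·28 = 14.2; r = 15.5 − 14.2 = 1.3
x=30: ŷ = -2.6 + 0.6·30 = 15.4; r = 14.5 − 15.4 = -0.9
Signs: + − − + − + − + −
Runs: +×1, −×2, +×1, −×1, +×1, −×1, +×1, −×1 → 8

8 runs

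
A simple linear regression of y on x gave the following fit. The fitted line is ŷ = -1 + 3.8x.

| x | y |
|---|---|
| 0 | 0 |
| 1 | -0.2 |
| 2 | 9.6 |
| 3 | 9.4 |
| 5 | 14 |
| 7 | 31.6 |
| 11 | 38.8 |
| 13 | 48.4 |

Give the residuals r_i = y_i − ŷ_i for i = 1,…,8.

1, -3, 3, -1, -4, 6, -2, 0

x=0: ŷ = -1 + 3.8·0 = -1; r = 0 − (-1) = 1
x=1: ŷ = -1 + 3.8·1 = 2.8; r = -0.2 − 2.8 = -3
x=2: ŷ = -1 + 3.8·2 = 6.6; r = 9.6 − 6.6 = 3
x=3: ŷ = -1 + 3.8·3 = 10.4; r = 9.4 − 10.4 = -1
x=5: ŷ = -1 + 3.8·5 = 18; r = 14 − 18 = -4
x=7: ŷ = -1 + 3.8·7 = 25.6; r = 31.6 − 25.6 = 6
x=11: ŷ = -1 + 3.8·11 = 40.8; r = 38.8 − 40.8 = -2
x=13: ŷ = -1 + 3.8·13 = 48.4; r = 48.4 − 48.4 = 0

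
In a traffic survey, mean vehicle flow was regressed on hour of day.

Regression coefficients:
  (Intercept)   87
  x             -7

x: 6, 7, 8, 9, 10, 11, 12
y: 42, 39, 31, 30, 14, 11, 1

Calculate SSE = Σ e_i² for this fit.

SSE = 60

x=6: ŷ = 87 − 7·6 = 45; e = 42 − 45 = -3
x=7: ŷ = 87 − 7·7 = 38; e = 39 − 38 = 1
x=8: ŷ = 87 − 7·8 = 31; e = 31 − 31 = 0
x=9: ŷ = 87 − 7·9 = 24; e = 30 − 24 = 6
x=10: ŷ = 87 − 7·10 = 17; e = 14 − 17 = -3
x=11: ŷ = 87 − 7·11 = 10; e = 11 − 10 = 1
x=12: ŷ = 87 − 7·12 = 3; e = 1 − 3 = -2
SSE = 9 + 1 + 0 + 36 + 9 + 1 + 4 = 60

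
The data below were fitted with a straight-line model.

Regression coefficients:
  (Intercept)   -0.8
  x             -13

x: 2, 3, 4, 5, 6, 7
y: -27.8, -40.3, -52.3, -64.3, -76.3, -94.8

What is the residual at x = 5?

r = 1.5

ŷ = -0.8 − 13·5 = -65.8
r = -64.3 − (-65.8) = 1.5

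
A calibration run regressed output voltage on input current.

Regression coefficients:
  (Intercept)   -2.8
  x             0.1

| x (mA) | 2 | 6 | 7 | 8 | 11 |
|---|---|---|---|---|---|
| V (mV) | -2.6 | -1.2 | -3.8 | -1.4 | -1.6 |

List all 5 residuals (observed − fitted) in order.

0, 1, -1.7, 0.6, 0.1

x=2: ŷ = -2.8 + 0.1·2 = -2.6; e = -2.6 − (-2.6) = 0
x=6: ŷ = -2.8 + 0.1·6 = -2.2; e = -1.2 − (-2.2) = 1
x=7: ŷ = -2.8 + 0.1·7 = -2.1; e = -3.8 − (-2.1) = -1.7
x=8: ŷ = -2.8 + 0.1·8 = -2; e = -1.4 − (-2) = 0.6
x=11: ŷ = -2.8 + 0.1·11 = -1.7; e = -1.6 − (-1.7) = 0.1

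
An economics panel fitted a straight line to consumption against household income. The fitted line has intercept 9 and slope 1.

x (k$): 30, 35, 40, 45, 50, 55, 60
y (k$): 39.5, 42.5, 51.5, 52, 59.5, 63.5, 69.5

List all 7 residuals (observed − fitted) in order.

x=30: ŷ = 9 + 30 = 39; r = 39.5 − 39 = 0.5
x=35: ŷ = 9 + 35 = 44; r = 42.5 − 44 = -1.5
x=40: ŷ = 9 + 40 = 49; r = 51.5 − 49 = 2.5
x=45: ŷ = 9 + 45 = 54; r = 52 − 54 = -2
x=50: ŷ = 9 + 50 = 59; r = 59.5 − 59 = 0.5
x=55: ŷ = 9 + 55 = 64; r = 63.5 − 64 = -0.5
x=60: ŷ = 9 + 60 = 69; r = 69.5 − 69 = 0.5

0.5, -1.5, 2.5, -2, 0.5, -0.5, 0.5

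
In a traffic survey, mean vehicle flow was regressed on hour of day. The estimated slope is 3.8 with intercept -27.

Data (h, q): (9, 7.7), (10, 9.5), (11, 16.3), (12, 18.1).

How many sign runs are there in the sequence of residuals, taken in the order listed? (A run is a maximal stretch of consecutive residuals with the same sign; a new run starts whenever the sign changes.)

h=9: q̂ = -27 + 3.8·9 = 7.2; r = 7.7 − 7.2 = 0.5
h=10: q̂ = -27 + 3.8·10 = 11; r = 9.5 − 11 = -1.5
h=11: q̂ = -27 + 3.8·11 = 14.8; r = 16.3 − 14.8 = 1.5
h=12: q̂ = -27 + 3.8·12 = 18.6; r = 18.1 − 18.6 = -0.5
Signs: + − + −
Runs: +×1, −×1, +×1, −×1 → 4

4 runs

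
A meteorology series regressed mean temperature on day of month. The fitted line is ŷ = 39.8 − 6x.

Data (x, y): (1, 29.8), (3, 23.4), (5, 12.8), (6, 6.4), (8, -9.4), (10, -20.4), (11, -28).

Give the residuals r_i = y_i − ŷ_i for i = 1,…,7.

-4, 1.6, 3, 2.6, -1.2, -0.2, -1.8

x=1: ŷ = 39.8 − 6·1 = 33.8; r = 29.8 − 33.8 = -4
x=3: ŷ = 39.8 − 6·3 = 21.8; r = 23.4 − 21.8 = 1.6
x=5: ŷ = 39.8 − 6·5 = 9.8; r = 12.8 − 9.8 = 3
x=6: ŷ = 39.8 − 6·6 = 3.8; r = 6.4 − 3.8 = 2.6
x=8: ŷ = 39.8 − 6·8 = -8.2; r = -9.4 − (-8.2) = -1.2
x=10: ŷ = 39.8 − 6·10 = -20.2; r = -20.4 − (-20.2) = -0.2
x=11: ŷ = 39.8 − 6·11 = -26.2; r = -28 − (-26.2) = -1.8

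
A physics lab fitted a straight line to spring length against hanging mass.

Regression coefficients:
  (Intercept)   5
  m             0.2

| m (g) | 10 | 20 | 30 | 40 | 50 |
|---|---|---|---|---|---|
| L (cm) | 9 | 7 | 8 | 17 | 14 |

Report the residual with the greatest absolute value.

r = 4

m=10: ŷ = 5 + 0.2·10 = 7; r = 9 − 7 = 2
m=20: ŷ = 5 + 0.2·20 = 9; r = 7 − 9 = -2
m=30: ŷ = 5 + 0.2·30 = 11; r = 8 − 11 = -3
m=40: ŷ = 5 + 0.2·40 = 13; r = 17 − 13 = 4
m=50: ŷ = 5 + 0.2·50 = 15; r = 14 − 15 = -1
Largest |r| is 4 at m = 40, residual 4.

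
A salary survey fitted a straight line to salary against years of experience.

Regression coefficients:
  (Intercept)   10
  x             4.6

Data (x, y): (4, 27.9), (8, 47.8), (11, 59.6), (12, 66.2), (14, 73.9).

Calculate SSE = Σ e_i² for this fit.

x=4: ŷ = 10 + 4.6·4 = 28.4; e = 27.9 − 28.4 = -0.5
x=8: ŷ = 10 + 4.6·8 = 46.8; e = 47.8 − 46.8 = 1
x=11: ŷ = 10 + 4.6·11 = 60.6; e = 59.6 − 60.6 = -1
x=12: ŷ = 10 + 4.6·12 = 65.2; e = 66.2 − 65.2 = 1
x=14: ŷ = 10 + 4.6·14 = 74.4; e = 73.9 − 74.4 = -0.5
SSE = 0.25 + 1 + 1 + 1 + 0.25 = 3.5

SSE = 3.5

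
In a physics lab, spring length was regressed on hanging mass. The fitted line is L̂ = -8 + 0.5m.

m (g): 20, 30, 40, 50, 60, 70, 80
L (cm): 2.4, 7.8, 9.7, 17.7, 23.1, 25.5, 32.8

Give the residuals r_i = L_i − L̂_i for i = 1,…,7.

m=20: L̂ = -8 + 0.5·20 = 2; r = 2.4 − 2 = 0.4
m=30: L̂ = -8 + 0.5·30 = 7; r = 7.8 − 7 = 0.8
m=40: L̂ = -8 + 0.5·40 = 12; r = 9.7 − 12 = -2.3
m=50: L̂ = -8 + 0.5·50 = 17; r = 17.7 − 17 = 0.7
m=60: L̂ = -8 + 0.5·60 = 22; r = 23.1 − 22 = 1.1
m=70: L̂ = -8 + 0.5·70 = 27; r = 25.5 − 27 = -1.5
m=80: L̂ = -8 + 0.5·80 = 32; r = 32.8 − 32 = 0.8

0.4, 0.8, -2.3, 0.7, 1.1, -1.5, 0.8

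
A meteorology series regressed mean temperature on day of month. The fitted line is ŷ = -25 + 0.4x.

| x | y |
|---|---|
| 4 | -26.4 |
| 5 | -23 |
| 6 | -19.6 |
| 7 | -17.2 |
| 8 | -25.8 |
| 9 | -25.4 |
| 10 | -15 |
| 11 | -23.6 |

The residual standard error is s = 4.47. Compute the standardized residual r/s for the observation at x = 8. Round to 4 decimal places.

ŷ = -25 + 0.4·8 = -21.8
r = -25.8 − (-21.8) = -4
r/s = -4 / 4.47 = -0.8949

-0.8949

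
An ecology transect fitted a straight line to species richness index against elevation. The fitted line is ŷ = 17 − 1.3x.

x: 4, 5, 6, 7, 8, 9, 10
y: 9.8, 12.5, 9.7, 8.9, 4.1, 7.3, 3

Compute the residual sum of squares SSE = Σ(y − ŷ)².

x=4: ŷ = 17 − 1.3·4 = 11.8; e = 9.8 − 11.8 = -2
x=5: ŷ = 17 − 1.3·5 = 10.5; e = 12.5 − 10.5 = 2
x=6: ŷ = 17 − 1.3·6 = 9.2; e = 9.7 − 9.2 = 0.5
x=7: ŷ = 17 − 1.3·7 = 7.9; e = 8.9 − 7.9 = 1
x=8: ŷ = 17 − 1.3·8 = 6.6; e = 4.1 − 6.6 = -2.5
x=9: ŷ = 17 − 1.3·9 = 5.3; e = 7.3 − 5.3 = 2
x=10: ŷ = 17 − 1.3·10 = 4; e = 3 − 4 = -1
SSE = 4 + 4 + 0.25 + 1 + 6.25 + 4 + 1 = 20.5

SSE = 20.5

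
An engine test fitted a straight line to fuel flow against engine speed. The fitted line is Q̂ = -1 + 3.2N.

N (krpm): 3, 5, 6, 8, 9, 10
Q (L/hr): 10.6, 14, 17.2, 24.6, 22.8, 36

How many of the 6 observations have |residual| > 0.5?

5

N=3: Q̂ = -1 + 3.2·3 = 8.6; r = 10.6 − 8.6 = 2
N=5: Q̂ = -1 + 3.2·5 = 15; r = 14 − 15 = -1
N=6: Q̂ = -1 + 3.2·6 = 18.2; r = 17.2 − 18.2 = -1
N=8: Q̂ = -1 + 3.2·8 = 24.6; r = 24.6 − 24.6 = 0
N=9: Q̂ = -1 + 3.2·9 = 27.8; r = 22.8 − 27.8 = -5
N=10: Q̂ = -1 + 3.2·10 = 31; r = 36 − 31 = 5
|r| > 0.5: N=3 (|r|=2), N=5 (|r|=1), N=6 (|r|=1), N=9 (|r|=5), N=10 (|r|=5) → 5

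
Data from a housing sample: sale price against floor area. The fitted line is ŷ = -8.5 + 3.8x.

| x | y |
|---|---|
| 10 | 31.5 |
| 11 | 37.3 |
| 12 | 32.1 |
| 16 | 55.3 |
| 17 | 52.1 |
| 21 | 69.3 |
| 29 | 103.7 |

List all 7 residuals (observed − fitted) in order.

2, 4, -5, 3, -4, -2, 2

x=10: ŷ = -8.5 + 3.8·10 = 29.5; r = 31.5 − 29.5 = 2
x=11: ŷ = -8.5 + 3.8·11 = 33.3; r = 37.3 − 33.3 = 4
x=12: ŷ = -8.5 + 3.8·12 = 37.1; r = 32.1 − 37.1 = -5
x=16: ŷ = -8.5 + 3.8·16 = 52.3; r = 55.3 − 52.3 = 3
x=17: ŷ = -8.5 + 3.8·17 = 56.1; r = 52.1 − 56.1 = -4
x=21: ŷ = -8.5 + 3.8·21 = 71.3; r = 69.3 − 71.3 = -2
x=29: ŷ = -8.5 + 3.8·29 = 101.7; r = 103.7 − 101.7 = 2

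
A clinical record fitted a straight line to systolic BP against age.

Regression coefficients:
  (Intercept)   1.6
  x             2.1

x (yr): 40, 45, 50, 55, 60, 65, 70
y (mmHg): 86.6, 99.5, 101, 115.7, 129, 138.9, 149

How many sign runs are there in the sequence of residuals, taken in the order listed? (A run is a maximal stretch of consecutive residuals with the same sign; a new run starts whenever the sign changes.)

x=40: ŷ = 1.6 + 2.1·40 = 85.6; e = 86.6 − 85.6 = 1
x=45: ŷ = 1.6 + 2.1·45 = 96.1; e = 99.5 − 96.1 = 3.4
x=50: ŷ = 1.6 + 2.1·50 = 106.6; e = 101 − 106.6 = -5.6
x=55: ŷ = 1.6 + 2.1·55 = 117.1; e = 115.7 − 117.1 = -1.4
x=60: ŷ = 1.6 + 2.1·60 = 127.6; e = 129 − 127.6 = 1.4
x=65: ŷ = 1.6 + 2.1·65 = 138.1; e = 138.9 − 138.1 = 0.8
x=70: ŷ = 1.6 + 2.1·70 = 148.6; e = 149 − 148.6 = 0.4
Signs: + + − − + + +
Runs: +×2, −×2, +×3 → 3

3 runs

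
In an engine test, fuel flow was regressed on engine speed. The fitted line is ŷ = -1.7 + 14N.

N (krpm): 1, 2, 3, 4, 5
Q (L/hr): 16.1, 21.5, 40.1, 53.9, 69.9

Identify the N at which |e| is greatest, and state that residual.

N=1: ŷ = -1.7 + 14·1 = 12.3; e = 16.1 − 12.3 = 3.8
N=2: ŷ = -1.7 + 14·2 = 26.3; e = 21.5 − 26.3 = -4.8
N=3: ŷ = -1.7 + 14·3 = 40.3; e = 40.1 − 40.3 = -0.2
N=4: ŷ = -1.7 + 14·4 = 54.3; e = 53.9 − 54.3 = -0.4
N=5: ŷ = -1.7 + 14·5 = 68.3; e = 69.9 − 68.3 = 1.6
Largest |e| is 4.8 at N = 2, residual -4.8.

N = 2, e = -4.8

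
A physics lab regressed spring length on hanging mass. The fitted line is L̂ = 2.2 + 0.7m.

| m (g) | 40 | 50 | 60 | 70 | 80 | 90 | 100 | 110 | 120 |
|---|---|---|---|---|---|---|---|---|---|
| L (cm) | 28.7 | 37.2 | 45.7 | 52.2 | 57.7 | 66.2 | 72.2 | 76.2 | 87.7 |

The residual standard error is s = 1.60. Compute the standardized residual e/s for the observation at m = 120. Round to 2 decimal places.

L̂ = 2.2 + 0.7·120 = 86.2
e = 87.7 − 86.2 = 1.5
e/s = 1.5 / 1.60 = 0.94

0.94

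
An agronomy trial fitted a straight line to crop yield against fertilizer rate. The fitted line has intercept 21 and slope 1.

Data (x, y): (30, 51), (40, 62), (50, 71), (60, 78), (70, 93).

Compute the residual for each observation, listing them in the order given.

0, 1, 0, -3, 2

x=30: ŷ = 21 + 30 = 51; e = 51 − 51 = 0
x=40: ŷ = 21 + 40 = 61; e = 62 − 61 = 1
x=50: ŷ = 21 + 50 = 71; e = 71 − 71 = 0
x=60: ŷ = 21 + 60 = 81; e = 78 − 81 = -3
x=70: ŷ = 21 + 70 = 91; e = 93 − 91 = 2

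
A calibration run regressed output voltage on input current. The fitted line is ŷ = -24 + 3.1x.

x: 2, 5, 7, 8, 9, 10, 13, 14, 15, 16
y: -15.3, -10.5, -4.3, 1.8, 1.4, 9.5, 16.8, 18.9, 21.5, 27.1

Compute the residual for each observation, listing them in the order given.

x=2: ŷ = -24 + 3.1·2 = -17.8; e = -15.3 − (-17.8) = 2.5
x=5: ŷ = -24 + 3.1·5 = -8.5; e = -10.5 − (-8.5) = -2
x=7: ŷ = -24 + 3.1·7 = -2.3; e = -4.3 − (-2.3) = -2
x=8: ŷ = -24 + 3.1·8 = 0.8; e = 1.8 − 0.8 = 1
x=9: ŷ = -24 + 3.1·9 = 3.9; e = 1.4 − 3.9 = -2.5
x=10: ŷ = -24 + 3.1·10 = 7; e = 9.5 − 7 = 2.5
x=13: ŷ = -24 + 3.1·13 = 16.3; e = 16.8 − 16.3 = 0.5
x=14: ŷ = -24 + 3.1·14 = 19.4; e = 18.9 − 19.4 = -0.5
x=15: ŷ = -24 + 3.1·15 = 22.5; e = 21.5 − 22.5 = -1
x=16: ŷ = -24 + 3.1·16 = 25.6; e = 27.1 − 25.6 = 1.5

2.5, -2, -2, 1, -2.5, 2.5, 0.5, -0.5, -1, 1.5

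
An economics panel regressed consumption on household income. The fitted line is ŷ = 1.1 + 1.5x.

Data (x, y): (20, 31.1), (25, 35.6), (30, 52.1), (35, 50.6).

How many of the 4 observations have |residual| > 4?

1

x=20: ŷ = 1.1 + 1.5·20 = 31.1; e = 31.1 − 31.1 = 0
x=25: ŷ = 1.1 + 1.5·25 = 38.6; e = 35.6 − 38.6 = -3
x=30: ŷ = 1.1 + 1.5·30 = 46.1; e = 52.1 − 46.1 = 6
x=35: ŷ = 1.1 + 1.5·35 = 53.6; e = 50.6 − 53.6 = -3
|e| > 4: x=30 (|e|=6) → 1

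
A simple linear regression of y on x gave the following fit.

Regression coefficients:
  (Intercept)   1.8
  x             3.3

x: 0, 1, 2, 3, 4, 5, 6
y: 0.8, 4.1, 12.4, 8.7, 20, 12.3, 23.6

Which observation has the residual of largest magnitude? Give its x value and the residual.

x = 5, r = -6

x=0: ŷ = 1.8 + 3.3·0 = 1.8; r = 0.8 − 1.8 = -1
x=1: ŷ = 1.8 + 3.3·1 = 5.1; r = 4.1 − 5.1 = -1
x=2: ŷ = 1.8 + 3.3·2 = 8.4; r = 12.4 − 8.4 = 4
x=3: ŷ = 1.8 + 3.3·3 = 11.7; r = 8.7 − 11.7 = -3
x=4: ŷ = 1.8 + 3.3·4 = 15; r = 20 − 15 = 5
x=5: ŷ = 1.8 + 3.3·5 = 18.3; r = 12.3 − 18.3 = -6
x=6: ŷ = 1.8 + 3.3·6 = 21.6; r = 23.6 − 21.6 = 2
Largest |r| is 6 at x = 5, residual -6.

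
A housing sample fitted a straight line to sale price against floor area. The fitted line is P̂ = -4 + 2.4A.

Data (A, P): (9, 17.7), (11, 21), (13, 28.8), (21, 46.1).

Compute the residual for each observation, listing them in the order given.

0.1, -1.4, 1.6, -0.3

A=9: P̂ = -4 + 2.4·9 = 17.6; r = 17.7 − 17.6 = 0.1
A=11: P̂ = -4 + 2.4·11 = 22.4; r = 21 − 22.4 = -1.4
A=13: P̂ = -4 + 2.4·13 = 27.2; r = 28.8 − 27.2 = 1.6
A=21: P̂ = -4 + 2.4·21 = 46.4; r = 46.1 − 46.4 = -0.3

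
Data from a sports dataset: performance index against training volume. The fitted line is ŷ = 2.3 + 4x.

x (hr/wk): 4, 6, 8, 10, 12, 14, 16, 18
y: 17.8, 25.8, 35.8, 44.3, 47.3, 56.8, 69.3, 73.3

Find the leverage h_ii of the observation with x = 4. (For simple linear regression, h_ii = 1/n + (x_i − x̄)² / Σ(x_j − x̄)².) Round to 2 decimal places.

x̄ = (4 + 6 + 8 + 10 + 12 + 14 + 16 + 18)/8 = 11
Σ(x − x̄)² = 49 + 25 + 9 + 1 + 1 + 9 + 25 + 49 = 168
h = 1/8 + (-7)²/168 = 0.125 + 0.291667 = 0.42

h = 0.42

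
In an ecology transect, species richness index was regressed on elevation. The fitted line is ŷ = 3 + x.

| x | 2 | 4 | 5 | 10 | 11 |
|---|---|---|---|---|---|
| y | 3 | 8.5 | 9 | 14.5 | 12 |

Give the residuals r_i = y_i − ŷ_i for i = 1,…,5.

-2, 1.5, 1, 1.5, -2

x=2: ŷ = 3 + 2 = 5; r = 3 − 5 = -2
x=4: ŷ = 3 + 4 = 7; r = 8.5 − 7 = 1.5
x=5: ŷ = 3 + 5 = 8; r = 9 − 8 = 1
x=10: ŷ = 3 + 10 = 13; r = 14.5 − 13 = 1.5
x=11: ŷ = 3 + 11 = 14; r = 12 − 14 = -2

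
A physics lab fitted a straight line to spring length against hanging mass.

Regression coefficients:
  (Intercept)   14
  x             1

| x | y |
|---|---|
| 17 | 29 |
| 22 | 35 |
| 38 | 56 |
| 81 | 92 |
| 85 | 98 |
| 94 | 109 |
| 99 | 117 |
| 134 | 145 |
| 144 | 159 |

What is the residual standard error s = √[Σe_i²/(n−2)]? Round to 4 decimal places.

s = 2.8785

x=17: ŷ = 14 + 17 = 31; e = 29 − 31 = -2
x=22: ŷ = 14 + 22 = 36; e = 35 − 36 = -1
x=38: ŷ = 14 + 38 = 52; e = 56 − 52 = 4
x=81: ŷ = 14 + 81 = 95; e = 92 − 95 = -3
x=85: ŷ = 14 + 85 = 99; e = 98 − 99 = -1
x=94: ŷ = 14 + 94 = 108; e = 109 − 108 = 1
x=99: ŷ = 14 + 99 = 113; e = 117 − 113 = 4
x=134: ŷ = 14 + 134 = 148; e = 145 − 148 = -3
x=144: ŷ = 14 + 144 = 158; e = 159 − 158 = 1
SSE = 4 + 1 + 16 + 9 + 1 + 1 + 16 + 9 + 1 = 58
s = √(58/7) = √8.28571 ≈ 2.8785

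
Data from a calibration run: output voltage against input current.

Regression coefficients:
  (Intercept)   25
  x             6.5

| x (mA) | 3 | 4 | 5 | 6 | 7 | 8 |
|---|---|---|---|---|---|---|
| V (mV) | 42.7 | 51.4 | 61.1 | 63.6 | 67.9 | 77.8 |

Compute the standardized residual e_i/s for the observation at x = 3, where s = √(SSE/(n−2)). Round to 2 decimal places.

-0.74

x=3: V̂ = 25 + 6.5·3 = 44.5; e = 42.7 − 44.5 = -1.8
x=4: V̂ = 25 + 6.5·4 = 51; e = 51.4 − 51 = 0.4
x=5: V̂ = 25 + 6.5·5 = 57.5; e = 61.1 − 57.5 = 3.6
x=6: V̂ = 25 + 6.5·6 = 64; e = 63.6 − 64 = -0.4
x=7: V̂ = 25 + 6.5·7 = 70.5; e = 67.9 − 70.5 = -2.6
x=8: V̂ = 25 + 6.5·8 = 77; e = 77.8 − 77 = 0.8
SSE = 3.24 + 0.16 + 12.96 + 0.16 + 6.76 + 0.64 = 23.92
s = √(23.92/4) = 2.4454
e/s = -1.8 / 2.4454 = -0.74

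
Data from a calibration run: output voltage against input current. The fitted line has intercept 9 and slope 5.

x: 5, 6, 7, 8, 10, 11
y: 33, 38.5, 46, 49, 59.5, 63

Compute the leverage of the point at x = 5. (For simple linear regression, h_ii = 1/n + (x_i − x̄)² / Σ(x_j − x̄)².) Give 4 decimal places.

h = 0.4658

x̄ = (5 + 6 + 7 + 8 + 10 + 11)/6 = 7.83333
Σ(x − x̄)² = 8.02778 + 3.36111 + 0.694444 + 0.0277778 + 4.69444 + 10.0278 = 26.8333
h = 1/6 + (-2.83333)²/26.8333 = 0.166667 + 0.299172 = 0.4658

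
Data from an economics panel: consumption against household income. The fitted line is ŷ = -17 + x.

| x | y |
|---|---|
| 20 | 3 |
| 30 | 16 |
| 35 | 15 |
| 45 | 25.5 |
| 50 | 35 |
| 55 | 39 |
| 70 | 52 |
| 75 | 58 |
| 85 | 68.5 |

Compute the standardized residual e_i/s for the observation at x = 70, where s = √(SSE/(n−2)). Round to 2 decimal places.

-0.48

x=20: ŷ = -17 + 20 = 3; e = 3 − 3 = 0
x=30: ŷ = -17 + 30 = 13; e = 16 − 13 = 3
x=35: ŷ = -17 + 35 = 18; e = 15 − 18 = -3
x=45: ŷ = -17 + 45 = 28; e = 25.5 − 28 = -2.5
x=50: ŷ = -17 + 50 = 33; e = 35 − 33 = 2
x=55: ŷ = -17 + 55 = 38; e = 39 − 38 = 1
x=70: ŷ = -17 + 70 = 53; e = 52 − 53 = -1
x=75: ŷ = -17 + 75 = 58; e = 58 − 58 = 0
x=85: ŷ = -17 + 85 = 68; e = 68.5 − 68 = 0.5
SSE = 0 + 9 + 9 + 6.25 + 4 + 1 + 1 + 0 + 0.25 = 30.5
s = √(30.5/7) = 2.08738
e/s = -1 / 2.08738 = -0.48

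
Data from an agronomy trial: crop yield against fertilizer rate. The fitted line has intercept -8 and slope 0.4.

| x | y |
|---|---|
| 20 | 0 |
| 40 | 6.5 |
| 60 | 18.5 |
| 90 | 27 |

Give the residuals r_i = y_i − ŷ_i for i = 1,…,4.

0, -1.5, 2.5, -1

x=20: ŷ = -8 + 0.4·20 = 0; r = 0 − 0 = 0
x=40: ŷ = -8 + 0.4·40 = 8; r = 6.5 − 8 = -1.5
x=60: ŷ = -8 + 0.4·60 = 16; r = 18.5 − 16 = 2.5
x=90: ŷ = -8 + 0.4·90 = 28; r = 27 − 28 = -1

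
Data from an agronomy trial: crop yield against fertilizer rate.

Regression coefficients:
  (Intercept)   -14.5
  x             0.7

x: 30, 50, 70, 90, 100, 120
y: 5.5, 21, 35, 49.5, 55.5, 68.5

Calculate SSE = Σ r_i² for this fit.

SSE = 3.5

x=30: ŷ = -14.5 + 0.7·30 = 6.5; r = 5.5 − 6.5 = -1
x=50: ŷ = -14.5 + 0.7·50 = 20.5; r = 21 − 20.5 = 0.5
x=70: ŷ = -14.5 + 0.7·70 = 34.5; r = 35 − 34.5 = 0.5
x=90: ŷ = -14.5 + 0.7·90 = 48.5; r = 49.5 − 48.5 = 1
x=100: ŷ = -14.5 + 0.7·100 = 55.5; r = 55.5 − 55.5 = 0
x=120: ŷ = -14.5 + 0.7·120 = 69.5; r = 68.5 − 69.5 = -1
SSE = 1 + 0.25 + 0.25 + 1 + 0 + 1 = 3.5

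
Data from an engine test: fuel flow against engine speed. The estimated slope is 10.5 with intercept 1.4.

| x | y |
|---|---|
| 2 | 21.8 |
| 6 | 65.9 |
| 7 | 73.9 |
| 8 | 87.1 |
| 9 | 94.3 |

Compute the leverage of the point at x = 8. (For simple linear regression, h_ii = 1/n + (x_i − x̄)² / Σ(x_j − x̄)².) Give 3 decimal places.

x̄ = (2 + 6 + 7 + 8 + 9)/5 = 6.4
Σ(x − x̄)² = 19.36 + 0.16 + 0.36 + 2.56 + 6.76 = 29.2
h = 1/5 + (1.6)²/29.2 = 0.2 + 0.0876712 = 0.288

h = 0.288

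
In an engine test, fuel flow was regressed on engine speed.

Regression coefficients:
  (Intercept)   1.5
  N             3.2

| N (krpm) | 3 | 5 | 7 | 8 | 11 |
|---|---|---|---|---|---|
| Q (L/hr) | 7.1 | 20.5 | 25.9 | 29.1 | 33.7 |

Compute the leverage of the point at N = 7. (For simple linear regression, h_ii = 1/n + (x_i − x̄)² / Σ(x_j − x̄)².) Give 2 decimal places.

h = 0.20

N̄ = (3 + 5 + 7 + 8 + 11)/5 = 6.8
Σ(N − N̄)² = 14.44 + 3.24 + 0.04 + 1.44 + 17.64 = 36.8
h = 1/5 + (0.2)²/36.8 = 0.2 + 0.00108696 = 0.20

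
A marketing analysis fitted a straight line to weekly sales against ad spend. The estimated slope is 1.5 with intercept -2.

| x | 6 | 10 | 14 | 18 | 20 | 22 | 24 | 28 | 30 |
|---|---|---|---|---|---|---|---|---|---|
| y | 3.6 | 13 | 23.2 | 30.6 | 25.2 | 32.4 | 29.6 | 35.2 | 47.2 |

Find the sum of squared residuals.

SSE = 130.4

x=6: ŷ = -2 + 1.5·6 = 7; e = 3.6 − 7 = -3.4
x=10: ŷ = -2 + 1.5·10 = 13; e = 13 − 13 = 0
x=14: ŷ = -2 + 1.5·14 = 19; e = 23.2 − 19 = 4.2
x=18: ŷ = -2 + 1.5·18 = 25; e = 30.6 − 25 = 5.6
x=20: ŷ = -2 + 1.5·20 = 28; e = 25.2 − 28 = -2.8
x=22: ŷ = -2 + 1.5·22 = 31; e = 32.4 − 31 = 1.4
x=24: ŷ = -2 + 1.5·24 = 34; e = 29.6 − 34 = -4.4
x=28: ŷ = -2 + 1.5·28 = 40; e = 35.2 − 40 = -4.8
x=30: ŷ = -2 + 1.5·30 = 43; e = 47.2 − 43 = 4.2
SSE = 11.56 + 0 + 17.64 + 31.36 + 7.84 + 1.96 + 19.36 + 23.04 + 17.64 = 130.4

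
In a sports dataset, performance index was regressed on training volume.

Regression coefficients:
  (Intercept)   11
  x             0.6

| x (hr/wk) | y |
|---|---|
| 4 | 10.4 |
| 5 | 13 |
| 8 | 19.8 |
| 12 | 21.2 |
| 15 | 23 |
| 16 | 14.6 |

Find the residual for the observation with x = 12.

ŷ = 11 + 0.6·12 = 18.2
e = 21.2 − 18.2 = 3

e = 3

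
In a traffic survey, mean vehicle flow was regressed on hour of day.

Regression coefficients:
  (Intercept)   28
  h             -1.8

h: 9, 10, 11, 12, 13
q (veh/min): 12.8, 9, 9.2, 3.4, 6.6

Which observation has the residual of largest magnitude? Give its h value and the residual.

h=9: ŷ = 28 − 1.8·9 = 11.8; r = 12.8 − 11.8 = 1
h=10: ŷ = 28 − 1.8·10 = 10; r = 9 − 10 = -1
h=11: ŷ = 28 − 1.8·11 = 8.2; r = 9.2 − 8.2 = 1
h=12: ŷ = 28 − 1.8·12 = 6.4; r = 3.4 − 6.4 = -3
h=13: ŷ = 28 − 1.8·13 = 4.6; r = 6.6 − 4.6 = 2
Largest |r| is 3 at h = 12, residual -3.

h = 12, r = -3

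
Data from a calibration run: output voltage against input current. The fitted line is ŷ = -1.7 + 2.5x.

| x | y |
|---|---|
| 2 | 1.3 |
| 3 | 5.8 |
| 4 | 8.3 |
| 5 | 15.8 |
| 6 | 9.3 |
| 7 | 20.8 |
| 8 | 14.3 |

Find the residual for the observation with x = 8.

ŷ = -1.7 + 2.5·8 = 18.3
r = 14.3 − 18.3 = -4

r = -4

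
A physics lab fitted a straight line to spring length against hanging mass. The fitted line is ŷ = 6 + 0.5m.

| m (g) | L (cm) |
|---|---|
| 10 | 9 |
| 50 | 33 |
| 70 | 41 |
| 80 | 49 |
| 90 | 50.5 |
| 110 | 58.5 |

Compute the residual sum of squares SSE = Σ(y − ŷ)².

m=10: ŷ = 6 + 0.5·10 = 11; e = 9 − 11 = -2
m=50: ŷ = 6 + 0.5·50 = 31; e = 33 − 31 = 2
m=70: ŷ = 6 + 0.5·70 = 41; e = 41 − 41 = 0
m=80: ŷ = 6 + 0.5·80 = 46; e = 49 − 46 = 3
m=90: ŷ = 6 + 0.5·90 = 51; e = 50.5 − 51 = -0.5
m=110: ŷ = 6 + 0.5·110 = 61; e = 58.5 − 61 = -2.5
SSE = 4 + 4 + 0 + 9 + 0.25 + 6.25 = 23.5

SSE = 23.5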